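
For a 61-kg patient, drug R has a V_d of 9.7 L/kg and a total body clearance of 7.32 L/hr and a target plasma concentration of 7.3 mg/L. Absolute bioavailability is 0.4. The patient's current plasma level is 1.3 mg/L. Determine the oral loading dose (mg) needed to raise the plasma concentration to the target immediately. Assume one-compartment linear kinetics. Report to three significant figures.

Vd = 9.7 L/kg × 61 kg = 591.7 L
Loading dose depends on Vd (not clearance): it fills the distribution volume.
Concentration deficit ΔC = 7.3 − 1.3 = 6.000 mg/L
LD = Vd × ΔC / F = 591.7 × 6.000 / 0.4 = 8876 mg

8880 mg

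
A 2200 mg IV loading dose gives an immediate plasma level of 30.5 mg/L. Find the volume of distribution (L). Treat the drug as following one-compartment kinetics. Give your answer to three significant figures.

72.1 L

Immediately after an IV bolus, C₀ = Dose / Vd, so Vd = Dose / C₀.
Vd = 2200 / 30.5 = 72.13 L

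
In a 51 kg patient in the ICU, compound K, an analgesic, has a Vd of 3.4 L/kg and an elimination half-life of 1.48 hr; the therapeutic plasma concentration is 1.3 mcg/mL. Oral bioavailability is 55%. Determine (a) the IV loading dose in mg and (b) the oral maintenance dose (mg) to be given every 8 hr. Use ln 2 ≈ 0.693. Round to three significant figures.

(a) 225 mg; (b) 1540 mg

Vd(total) = 51 kg × 3.4 L/kg = 173.4 L
LD = Vd × C = 173.4 × 1.3 = 225.4 mg
CL = 0.693 × Vd / t½ = 0.693 × 173.4 / 1.48 = 81.19 L/h
D = CL × Css × τ / F = 81.19 × 1.3 × 8 / 0.55 = 1535 mg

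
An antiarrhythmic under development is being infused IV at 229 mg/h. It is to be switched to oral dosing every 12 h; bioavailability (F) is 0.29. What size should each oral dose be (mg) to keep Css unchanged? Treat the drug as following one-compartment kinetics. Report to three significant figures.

9480 mg

To maintain the same Css, the systemic dosing rate must be unchanged: F·D/τ = infusion rate.
D = rate × τ / F = 229 × 12 / 0.29 = 9476 mg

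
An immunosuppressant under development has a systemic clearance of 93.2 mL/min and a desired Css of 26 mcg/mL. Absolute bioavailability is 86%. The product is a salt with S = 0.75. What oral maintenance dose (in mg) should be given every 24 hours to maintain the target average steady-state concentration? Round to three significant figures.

Convert clearance: 93.2 mL/min × 60 min/h ÷ 1000 mL/L = 5.592 L/h
D = CL × Css × τ / F / S = 5.592 × 26 × 24 / 0.86 / 0.75 = 5410 mg

5410 mg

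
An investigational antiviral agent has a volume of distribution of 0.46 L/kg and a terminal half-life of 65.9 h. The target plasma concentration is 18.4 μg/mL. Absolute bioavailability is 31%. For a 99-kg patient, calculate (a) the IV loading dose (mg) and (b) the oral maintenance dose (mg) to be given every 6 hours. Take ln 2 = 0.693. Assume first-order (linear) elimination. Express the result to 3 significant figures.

(a) 838 mg; (b) 171 mg

Vd(total) = 99 kg × 0.46 L/kg = 45.54 L
LD = Vd × C = 45.54 × 18.4 = 837.9 mg
CL = 0.693 × Vd / t½ = 0.693 × 45.54 / 65.9 = 0.4789 L/h
D = CL × Css × τ / F = 0.4789 × 18.4 × 6 / 0.31 = 170.6 mg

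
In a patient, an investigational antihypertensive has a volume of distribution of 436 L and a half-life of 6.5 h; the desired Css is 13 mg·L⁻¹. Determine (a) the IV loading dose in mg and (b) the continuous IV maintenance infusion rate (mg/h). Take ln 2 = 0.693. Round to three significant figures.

LD = Vd × C = 436.0 × 13 = 5668 mg
CL = 0.693 × Vd / t½ = 0.693 × 436.0 / 6.5 = 46.48 L/h
Infusion rate = CL × Css = 46.48 × 13 = 604.2 mg/h

(a) 5670 mg; (b) 604 mg/h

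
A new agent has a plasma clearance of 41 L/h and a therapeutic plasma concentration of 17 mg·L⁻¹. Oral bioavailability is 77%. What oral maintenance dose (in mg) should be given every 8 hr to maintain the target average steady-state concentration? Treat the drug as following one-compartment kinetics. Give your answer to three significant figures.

7240 mg

At steady state, dose per interval replaces the amount cleared in that interval: F·D/τ = CL·Css.
D = CL × Css × τ / F = 41.00 × 17 × 8 / 0.77 = 7242 mg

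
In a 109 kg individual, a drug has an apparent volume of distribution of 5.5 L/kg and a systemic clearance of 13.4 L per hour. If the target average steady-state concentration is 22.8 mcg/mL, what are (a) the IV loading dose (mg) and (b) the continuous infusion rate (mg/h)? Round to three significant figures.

(a) 13700 mg; (b) 306 mg/h

Total Vd = 5.5 × 109 = 599.5 L
Loading dose = Vd × C = 599.5 × 22.8 = 13670 mg
Maintenance infusion rate = CL × Css = 13.40 × 22.8 = 305.5 mg/h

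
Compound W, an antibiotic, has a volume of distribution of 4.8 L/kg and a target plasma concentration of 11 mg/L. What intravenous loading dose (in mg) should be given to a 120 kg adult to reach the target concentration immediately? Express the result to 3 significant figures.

Total Vd = 4.8 × 120 = 576.0 L
The loading dose fills Vd to the target concentration.
LD = Vd × C = 576.0 × 11.00 = 6336 mg

6340 mg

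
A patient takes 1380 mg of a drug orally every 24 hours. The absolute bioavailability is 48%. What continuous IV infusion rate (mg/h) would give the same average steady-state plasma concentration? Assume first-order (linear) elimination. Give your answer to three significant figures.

Equivalent systemic input: infusion rate = F·D/τ.
Rate = 0.48 × 1380 / 24 = 27.60 mg/h

27.6 mg/h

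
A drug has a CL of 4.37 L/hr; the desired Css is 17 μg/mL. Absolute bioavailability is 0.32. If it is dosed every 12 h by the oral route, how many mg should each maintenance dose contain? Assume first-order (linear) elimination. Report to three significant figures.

2790 mg

D = CL × Css × τ / F = 4.370 × 17 × 12 / 0.32 = 2786 mg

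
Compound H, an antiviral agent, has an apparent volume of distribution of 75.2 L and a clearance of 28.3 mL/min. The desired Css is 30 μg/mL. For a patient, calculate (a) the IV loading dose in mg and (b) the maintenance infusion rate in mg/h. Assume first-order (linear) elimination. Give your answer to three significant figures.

Loading dose = Vd × C = 75.20 × 30 = 2256 mg
CL = 28.3 mL/min = 28.3 × 0.06 = 1.698 L/h
Maintenance infusion rate = CL × Css = 1.698 × 30 = 50.94 mg/h

(a) 2260 mg; (b) 50.9 mg/h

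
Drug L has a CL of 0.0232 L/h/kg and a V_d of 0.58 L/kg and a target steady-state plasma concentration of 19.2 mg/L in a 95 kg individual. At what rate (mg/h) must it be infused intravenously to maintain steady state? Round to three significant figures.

42.3 mg/h

CL = 0.0232 L/h/kg × 95 kg = 2.204 L/h
Rate = CL × Css = 2.204 × 19.2 = 42.32 mg/h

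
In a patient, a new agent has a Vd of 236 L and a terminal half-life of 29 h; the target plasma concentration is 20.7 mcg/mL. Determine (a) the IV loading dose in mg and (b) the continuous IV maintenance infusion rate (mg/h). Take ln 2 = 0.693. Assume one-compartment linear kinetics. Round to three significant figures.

(a) 4890 mg; (b) 117 mg/h

LD = Vd × C = 236.0 × 20.7 = 4885 mg
CL = 0.693 × Vd / t½ = 0.693 × 236.0 / 29 = 5.640 L/h
Infusion rate = CL × Css = 5.640 × 20.7 = 116.7 mg/h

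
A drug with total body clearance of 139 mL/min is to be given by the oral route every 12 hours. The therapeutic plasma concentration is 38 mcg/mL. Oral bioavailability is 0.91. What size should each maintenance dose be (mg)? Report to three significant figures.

4180 mg

Convert clearance: 139 mL/min × 60 min/h ÷ 1000 mL/L = 8.340 L/h
D = CL × Css × τ / F = 8.340 × 38 × 12 / 0.91 = 4179 mg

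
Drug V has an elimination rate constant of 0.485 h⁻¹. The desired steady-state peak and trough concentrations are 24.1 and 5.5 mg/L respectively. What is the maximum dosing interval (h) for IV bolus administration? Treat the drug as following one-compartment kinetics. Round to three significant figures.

3.05 h

Between IV bolus doses, concentration decays as C = C₀·e^(−kτ), so C_peak/C_trough = e^(kτ).
τ_max = ln(C_peak/C_trough) / k = ln(24.1/5.5) / 0.4850 = 1.477 / 0.4850 = 3.045 h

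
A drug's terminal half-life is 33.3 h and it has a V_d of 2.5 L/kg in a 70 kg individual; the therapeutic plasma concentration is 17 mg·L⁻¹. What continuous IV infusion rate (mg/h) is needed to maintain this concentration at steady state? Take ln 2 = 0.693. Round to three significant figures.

61.9 mg/h

Vd(total) = 70 kg × 2.5 L/kg = 175.0 L
CL = 0.693 × Vd / t½ = 0.693 × 175.0 / 33.3 = 3.642 L/h
Infusion rate = CL × Css = 3.642 × 17 = 61.91 mg/h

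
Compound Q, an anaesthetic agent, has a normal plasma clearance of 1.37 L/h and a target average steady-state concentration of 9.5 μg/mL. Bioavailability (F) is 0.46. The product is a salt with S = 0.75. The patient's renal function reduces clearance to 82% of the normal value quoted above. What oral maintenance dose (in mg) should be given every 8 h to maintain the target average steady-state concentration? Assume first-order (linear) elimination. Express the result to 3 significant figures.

247 mg

Patient clearance = 0.82 × 1.370 = 1.123 L/h
D = CL × Css × τ / F / S = 1.123 × 9.5 × 8 / 0.46 / 0.75 = 247.4 mg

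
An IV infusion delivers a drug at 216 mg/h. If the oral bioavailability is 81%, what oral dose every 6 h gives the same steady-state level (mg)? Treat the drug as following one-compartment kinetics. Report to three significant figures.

To maintain the same Css, the systemic dosing rate must be unchanged: F·D/τ = infusion rate.
D = rate × τ / F = 216 × 6 / 0.81 = 1600 mg

1600 mg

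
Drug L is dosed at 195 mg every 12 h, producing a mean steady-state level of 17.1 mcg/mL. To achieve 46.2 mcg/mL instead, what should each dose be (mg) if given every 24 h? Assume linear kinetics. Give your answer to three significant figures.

For first-order elimination, Css ∝ F·D/(CL·τ); F and CL are unchanged, so Css ∝ D/τ.
D₂ = D₁ × (Css,target / Css,current) × (τ₂/τ₁) = 195 × (46.2/17.1) × (24/12) = 1054 mg

1050 mg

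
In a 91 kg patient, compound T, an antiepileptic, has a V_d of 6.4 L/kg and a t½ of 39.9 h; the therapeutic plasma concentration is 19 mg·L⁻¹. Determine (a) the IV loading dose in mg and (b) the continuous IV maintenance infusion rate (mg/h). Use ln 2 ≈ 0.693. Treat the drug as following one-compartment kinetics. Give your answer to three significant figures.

(a) 11100 mg; (b) 192 mg/h

Total Vd = 6.4 × 91 = 582.4 L
LD = Vd × C = 582.4 × 19 = 11070 mg
CL = 0.693 × Vd / t½ = 0.693 × 582.4 / 39.9 = 10.12 L/h
Infusion rate = CL × Css = 10.12 × 19 = 192.3 mg/h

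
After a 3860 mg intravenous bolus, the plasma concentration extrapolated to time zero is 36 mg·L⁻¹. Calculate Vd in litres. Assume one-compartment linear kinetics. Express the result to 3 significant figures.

107 L

Immediately after an IV bolus, C₀ = Dose / Vd, so Vd = Dose / C₀.
Vd = 3860 / 36 = 107.2 L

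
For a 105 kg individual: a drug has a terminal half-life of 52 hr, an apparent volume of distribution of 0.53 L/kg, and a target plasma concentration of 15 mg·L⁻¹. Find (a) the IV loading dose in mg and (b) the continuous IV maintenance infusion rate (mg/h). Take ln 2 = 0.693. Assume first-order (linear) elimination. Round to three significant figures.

Vd(total) = 105 kg × 0.53 L/kg = 55.65 L
LD = Vd × C = 55.65 × 15 = 834.8 mg
CL = 0.693 × Vd / t½ = 0.693 × 55.65 / 52 = 0.7416 L/h
Infusion rate = CL × Css = 0.7416 × 15 = 11.12 mg/h

(a) 835 mg; (b) 11.1 mg/h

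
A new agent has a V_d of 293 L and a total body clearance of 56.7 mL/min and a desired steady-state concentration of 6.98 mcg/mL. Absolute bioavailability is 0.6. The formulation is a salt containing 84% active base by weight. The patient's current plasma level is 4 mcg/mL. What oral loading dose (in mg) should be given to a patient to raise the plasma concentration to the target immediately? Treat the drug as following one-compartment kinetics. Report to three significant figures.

1730 mg

LD is governed by Vd — clearance does not enter the loading-dose calculation.
Concentration deficit ΔC = 6.98 − 4 = 2.980 mg/L
LD = Vd × ΔC / F / S = 293.0 × 2.980 / 0.6 / 0.84 = 1732 mg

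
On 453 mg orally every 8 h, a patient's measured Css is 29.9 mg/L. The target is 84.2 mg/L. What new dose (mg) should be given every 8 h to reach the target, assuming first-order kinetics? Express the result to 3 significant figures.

1280 mg

For first-order elimination, Css ∝ F·D/(CL·τ); F and CL are unchanged, so Css ∝ D/τ.
D₂ = D₁ × (Css,target / Css,current) = 453 × 84.2/29.9 = 1276 mg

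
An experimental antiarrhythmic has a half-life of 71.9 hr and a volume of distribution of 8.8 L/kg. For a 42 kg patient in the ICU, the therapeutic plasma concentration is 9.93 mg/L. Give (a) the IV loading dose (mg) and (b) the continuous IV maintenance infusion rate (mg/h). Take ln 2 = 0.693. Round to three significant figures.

(a) 3670 mg; (b) 35.4 mg/h

Vd(total) = 42 kg × 8.8 L/kg = 369.6 L
LD = Vd × C = 369.6 × 9.93 = 3670 mg
CL = 0.693 × Vd / t½ = 0.693 × 369.6 / 71.9 = 3.562 L/h
Infusion rate = CL × Css = 3.562 × 9.93 = 35.37 mg/h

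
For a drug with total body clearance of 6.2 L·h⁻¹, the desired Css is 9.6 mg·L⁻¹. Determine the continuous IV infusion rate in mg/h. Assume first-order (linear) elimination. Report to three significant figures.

At steady state, infusion rate equals elimination rate: rate in = CL × Css.
Infusion rate = CL · Css = 6.200 L/h × 9.6 mg/L = 59.52 mg/h

59.5 mg/h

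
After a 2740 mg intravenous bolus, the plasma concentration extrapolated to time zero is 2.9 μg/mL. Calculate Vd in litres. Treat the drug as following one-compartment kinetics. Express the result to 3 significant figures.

Immediately after an IV bolus, C₀ = Dose / Vd, so Vd = Dose / C₀.
Vd = 2740 / 2.9 = 944.8 L

945 L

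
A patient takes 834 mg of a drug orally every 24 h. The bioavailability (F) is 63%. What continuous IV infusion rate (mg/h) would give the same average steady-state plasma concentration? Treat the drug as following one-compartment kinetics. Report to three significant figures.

21.9 mg/h

Equivalent systemic input: infusion rate = F·D/τ.
Rate = 0.63 × 834 / 24 = 21.89 mg/h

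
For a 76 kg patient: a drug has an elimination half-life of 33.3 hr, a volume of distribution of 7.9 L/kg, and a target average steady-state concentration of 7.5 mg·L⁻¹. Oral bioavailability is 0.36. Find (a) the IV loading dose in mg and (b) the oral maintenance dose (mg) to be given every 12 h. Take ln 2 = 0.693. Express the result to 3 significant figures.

Vd = 7.9 L/kg × 76 kg = 600.4 L
LD = Vd × C = 600.4 × 7.5 = 4503 mg
CL = 0.693 × Vd / t½ = 0.693 × 600.4 / 33.3 = 12.49 L/h
D = CL × Css × τ / F = 12.49 × 7.5 × 12 / 0.36 = 3123 mg

(a) 4500 mg; (b) 3120 mg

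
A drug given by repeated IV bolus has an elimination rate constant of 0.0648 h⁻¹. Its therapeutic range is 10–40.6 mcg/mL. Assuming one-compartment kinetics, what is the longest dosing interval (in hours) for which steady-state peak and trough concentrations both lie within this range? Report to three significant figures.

Between IV bolus doses, concentration decays as C = C₀·e^(−kτ), so C_peak/C_trough = e^(kτ).
τ_max = ln(C_peak/C_trough) / k = ln(40.6/10) / 0.06480 = 1.401 / 0.06480 = 21.62 h

21.6 h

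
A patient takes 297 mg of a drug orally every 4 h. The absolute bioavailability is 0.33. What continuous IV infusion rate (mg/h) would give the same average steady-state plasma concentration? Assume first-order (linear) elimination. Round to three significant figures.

Equivalent systemic input: infusion rate = F·D/τ.
Rate = 0.33 × 297 / 4 = 24.50 mg/h

24.5 mg/h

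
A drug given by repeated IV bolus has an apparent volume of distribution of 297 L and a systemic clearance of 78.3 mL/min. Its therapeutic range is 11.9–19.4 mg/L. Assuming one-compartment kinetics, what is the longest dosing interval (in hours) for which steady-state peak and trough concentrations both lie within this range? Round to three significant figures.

CL = 78.3 mL/min × 60/1000 = 4.698 L/h
k = CL / Vd = 4.698 / 297.0 = 0.01582 h⁻¹
Between IV bolus doses, concentration decays as C = C₀·e^(−kτ), so C_peak/C_trough = e^(kτ).
τ_max = ln(C_peak/C_trough) / k = ln(19.4/11.9) / 0.01582 = 0.4887 / 0.01582 = 30.89 h

30.9 h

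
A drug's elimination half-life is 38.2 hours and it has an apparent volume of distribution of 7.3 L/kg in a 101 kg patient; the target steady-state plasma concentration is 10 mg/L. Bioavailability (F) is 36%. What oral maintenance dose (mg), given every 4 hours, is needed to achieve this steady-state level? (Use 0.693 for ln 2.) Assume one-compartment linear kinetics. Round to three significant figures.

Total Vd = 7.3 × 101 = 737.3 L
CL = 0.693 × Vd / t½ = 0.693 × 737.3 / 38.2 = 13.38 L/h
D = CL × Css × τ / F = 13.38 × 10 × 4 / 0.36 = 1487 mg

1490 mg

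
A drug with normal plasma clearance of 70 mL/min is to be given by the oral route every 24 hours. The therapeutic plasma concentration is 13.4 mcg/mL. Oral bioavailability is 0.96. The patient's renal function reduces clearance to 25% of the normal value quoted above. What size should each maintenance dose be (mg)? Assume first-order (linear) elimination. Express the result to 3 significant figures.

CL = 70 mL/min × 60/1000 = 4.200 L/h
Patient clearance = 0.25 × 4.200 = 1.050 L/h
D = CL × Css × τ / F = 1.050 × 13.4 × 24 / 0.96 = 351.8 mg

352 mg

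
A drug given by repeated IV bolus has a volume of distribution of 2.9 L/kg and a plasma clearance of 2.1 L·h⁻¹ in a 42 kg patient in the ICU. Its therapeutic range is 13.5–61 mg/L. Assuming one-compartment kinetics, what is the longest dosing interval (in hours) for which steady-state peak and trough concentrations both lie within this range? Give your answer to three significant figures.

Total Vd = 2.9 × 42 = 121.8 L
k = CL / Vd = 2.100 / 121.8 = 0.01724 h⁻¹
Between IV bolus doses, concentration decays as C = C₀·e^(−kτ), so C_peak/C_trough = e^(kτ).
τ_max = ln(C_peak/C_trough) / k = ln(61/13.5) / 0.01724 = 1.508 / 0.01724 = 87.47 h

87.5 h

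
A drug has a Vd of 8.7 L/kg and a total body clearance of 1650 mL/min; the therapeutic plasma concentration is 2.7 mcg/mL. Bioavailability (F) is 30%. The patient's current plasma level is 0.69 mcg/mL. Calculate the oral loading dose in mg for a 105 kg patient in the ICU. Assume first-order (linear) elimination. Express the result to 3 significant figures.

Vd(total) = 105 kg × 8.7 L/kg = 913.5 L
The loading dose fills Vd to the target concentration; clearance is irrelevant here.
Concentration deficit ΔC = 2.7 − 0.69 = 2.010 mg/L
LD = Vd × ΔC / F = 913.5 × 2.010 / 0.3 = 6120 mg

6120 mg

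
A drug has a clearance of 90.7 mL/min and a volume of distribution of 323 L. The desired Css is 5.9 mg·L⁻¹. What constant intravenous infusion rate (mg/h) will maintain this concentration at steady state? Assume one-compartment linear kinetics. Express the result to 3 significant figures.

32.1 mg/h

Convert clearance: 90.7 mL/min × 60 min/h ÷ 1000 mL/L = 5.442 L/h
Rate = CL × Css = 5.442 × 5.9 = 32.11 mg/h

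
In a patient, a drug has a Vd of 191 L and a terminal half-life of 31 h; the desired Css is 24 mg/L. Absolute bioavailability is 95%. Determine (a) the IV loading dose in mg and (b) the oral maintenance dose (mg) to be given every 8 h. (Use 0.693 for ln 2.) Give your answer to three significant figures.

LD = Vd × C = 191.0 × 24 = 4584 mg
CL = 0.693 × Vd / t½ = 0.693 × 191.0 / 31 = 4.270 L/h
D = CL × Css × τ / F = 4.270 × 24 × 8 / 0.95 = 863.0 mg

(a) 4580 mg; (b) 863 mg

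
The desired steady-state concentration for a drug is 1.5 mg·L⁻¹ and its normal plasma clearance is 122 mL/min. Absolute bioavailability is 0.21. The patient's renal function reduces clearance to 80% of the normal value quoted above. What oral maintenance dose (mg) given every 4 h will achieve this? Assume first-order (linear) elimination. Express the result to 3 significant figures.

167 mg

CL = 122 mL/min = 122 × 0.06 = 7.320 L/h
Patient clearance = 0.8 × 7.320 = 5.856 L/h
At steady state, dose per interval replaces the amount cleared in that interval: F·D/τ = CL·Css.
D = CL × Css × τ / F = 5.856 × 1.5 × 4 / 0.21 = 167.3 mg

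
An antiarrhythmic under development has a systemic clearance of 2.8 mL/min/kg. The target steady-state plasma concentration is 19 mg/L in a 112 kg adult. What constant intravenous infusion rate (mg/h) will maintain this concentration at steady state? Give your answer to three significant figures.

CL = 2.8 mL/min/kg × 112 kg = 313.6 mL/min = 313.6 × 60/1000 = 18.82 L/h
At steady state, infusion rate equals elimination rate: rate in = CL × Css.
Infusion rate = CL · Css = 18.82 L/h × 19 mg/L = 357.6 mg/h

358 mg/h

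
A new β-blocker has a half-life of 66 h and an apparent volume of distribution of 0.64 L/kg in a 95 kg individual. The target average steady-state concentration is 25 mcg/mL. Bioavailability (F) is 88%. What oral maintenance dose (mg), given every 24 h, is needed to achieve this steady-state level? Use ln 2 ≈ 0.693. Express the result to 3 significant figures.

435 mg

Vd = 0.64 L/kg × 95 kg = 60.80 L
CL = 0.693 × Vd / t½ = 0.693 × 60.80 / 66 = 0.6384 L/h
D = CL × Css × τ / F = 0.6384 × 25 × 24 / 0.88 = 435.3 mg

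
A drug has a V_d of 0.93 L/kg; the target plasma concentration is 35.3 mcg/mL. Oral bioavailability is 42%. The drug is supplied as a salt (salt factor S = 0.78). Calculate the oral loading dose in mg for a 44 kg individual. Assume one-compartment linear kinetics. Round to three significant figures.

Vd(total) = 44 kg × 0.93 L/kg = 40.92 L
The loading dose fills Vd to the target concentration.
LD = Vd × C / F / S = 40.92 × 35.30 / 0.42 / 0.78 = 4409 mg

4410 mg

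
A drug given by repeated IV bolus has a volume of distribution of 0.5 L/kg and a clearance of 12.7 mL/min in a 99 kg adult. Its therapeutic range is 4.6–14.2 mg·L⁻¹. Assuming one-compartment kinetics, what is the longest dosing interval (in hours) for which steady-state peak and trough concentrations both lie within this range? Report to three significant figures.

Vd = 0.5 L/kg × 99 kg = 49.50 L
Convert clearance: 12.7 mL/min × 60 min/h ÷ 1000 mL/L = 0.7620 L/h
k = CL / Vd = 0.7620 / 49.50 = 0.01539 h⁻¹
Between IV bolus doses, concentration decays as C = C₀·e^(−kτ), so C_peak/C_trough = e^(kτ).
τ_max = ln(C_peak/C_trough) / k = ln(14.2/4.6) / 0.01539 = 1.127 / 0.01539 = 73.23 h

73.2 h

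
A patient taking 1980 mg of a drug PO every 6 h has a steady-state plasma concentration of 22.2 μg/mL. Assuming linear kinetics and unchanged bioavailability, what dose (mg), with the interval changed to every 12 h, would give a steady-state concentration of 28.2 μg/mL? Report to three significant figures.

For first-order elimination, Css ∝ F·D/(CL·τ); F and CL are unchanged, so Css ∝ D/τ.
D₂ = D₁ × (Css,target / Css,current) × (τ₂/τ₁) = 1980 × (28.2/22.2) × (12/6) = 5030 mg

5030 mg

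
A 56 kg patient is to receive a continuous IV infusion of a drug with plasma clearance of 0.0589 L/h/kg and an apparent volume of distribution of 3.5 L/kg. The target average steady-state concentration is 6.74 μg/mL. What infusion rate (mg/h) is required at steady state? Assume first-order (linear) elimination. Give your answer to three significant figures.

CL = 0.0589 L/h/kg × 56 kg = 3.298 L/h
Infusion rate = CL · Css = 3.298 L/h × 6.74 mg/L = 22.23 mg/h

22.2 mg/h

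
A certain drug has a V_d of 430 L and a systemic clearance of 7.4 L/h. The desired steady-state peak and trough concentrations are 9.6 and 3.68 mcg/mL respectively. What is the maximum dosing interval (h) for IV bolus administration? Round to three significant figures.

k = CL / Vd = 7.400 / 430.0 = 0.01721 h⁻¹
Between IV bolus doses, concentration decays as C = C₀·e^(−kτ), so C_peak/C_trough = e^(kτ).
τ_max = ln(C_peak/C_trough) / k = ln(9.6/3.68) / 0.01721 = 0.9589 / 0.01721 = 55.72 h

55.7 h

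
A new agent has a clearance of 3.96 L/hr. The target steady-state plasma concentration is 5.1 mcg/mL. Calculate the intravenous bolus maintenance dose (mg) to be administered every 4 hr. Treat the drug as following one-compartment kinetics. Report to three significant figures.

D = CL × Css × τ = 3.960 × 5.1 × 4 = 80.78 mg

80.8 mg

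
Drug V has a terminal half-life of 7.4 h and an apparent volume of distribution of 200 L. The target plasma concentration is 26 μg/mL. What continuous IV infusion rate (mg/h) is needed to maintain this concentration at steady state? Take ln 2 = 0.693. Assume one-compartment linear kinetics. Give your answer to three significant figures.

CL = 0.693 × Vd / t½ = 0.693 × 200.0 / 7.4 = 18.73 L/h
Infusion rate = CL × Css = 18.73 × 26 = 487.0 mg/h

487 mg/h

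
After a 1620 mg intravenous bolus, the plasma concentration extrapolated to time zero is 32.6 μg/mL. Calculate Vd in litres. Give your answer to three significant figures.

49.7 L

Immediately after an IV bolus, C₀ = Dose / Vd, so Vd = Dose / C₀.
Vd = 1620 / 32.6 = 49.69 L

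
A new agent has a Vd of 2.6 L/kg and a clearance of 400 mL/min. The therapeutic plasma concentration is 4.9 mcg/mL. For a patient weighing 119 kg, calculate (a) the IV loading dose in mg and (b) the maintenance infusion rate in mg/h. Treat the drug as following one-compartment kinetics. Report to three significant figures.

Vd = 2.6 L/kg × 119 kg = 309.4 L
LD = Vd · C_target = 309.4 × 4.9 = 1516 mg
CL = 400 mL/min = 400 × 0.06 = 24.00 L/h
Infusion rate = 24.00 L/h × 4.9 mg/L = 117.6 mg/h

(a) 1520 mg; (b) 118 mg/h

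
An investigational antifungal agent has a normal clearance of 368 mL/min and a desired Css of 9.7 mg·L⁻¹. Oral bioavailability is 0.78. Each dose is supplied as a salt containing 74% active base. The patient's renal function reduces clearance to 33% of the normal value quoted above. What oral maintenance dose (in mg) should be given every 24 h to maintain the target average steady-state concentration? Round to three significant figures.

Convert clearance: 368 mL/min × 60 min/h ÷ 1000 mL/L = 22.08 L/h
Patient clearance = 0.33 × 22.08 = 7.286 L/h
D = CL × Css × τ / F / S = 7.286 × 9.7 × 24 / 0.78 / 0.74 = 2939 mg

2940 mg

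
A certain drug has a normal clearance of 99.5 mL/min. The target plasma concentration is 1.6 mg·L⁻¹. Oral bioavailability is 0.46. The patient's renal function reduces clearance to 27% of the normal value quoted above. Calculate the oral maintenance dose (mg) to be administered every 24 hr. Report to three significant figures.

CL = 99.5 mL/min = 99.5 × 0.06 = 5.970 L/h
Patient clearance = 0.27 × 5.970 = 1.612 L/h
D = CL × Css × τ / F = 1.612 × 1.6 × 24 / 0.46 = 134.6 mg

135 mg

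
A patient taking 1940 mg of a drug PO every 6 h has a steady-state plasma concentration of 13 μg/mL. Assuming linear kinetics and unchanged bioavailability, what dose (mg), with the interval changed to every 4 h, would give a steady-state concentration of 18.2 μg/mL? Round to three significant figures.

With linear kinetics, Css is proportional to dose rate (D/τ) at fixed clearance.
D₂ = D₁ × (Css,target / Css,current) × (τ₂/τ₁) = 1940 × (18.2/13) × (4/6) = 1811 mg

1810 mg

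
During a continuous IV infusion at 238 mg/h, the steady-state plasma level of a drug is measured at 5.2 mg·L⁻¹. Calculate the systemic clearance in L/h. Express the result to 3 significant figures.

45.8 L/h

At steady state, infusion rate = CL × Css, so CL = rate / Css.
CL = 238 / 5.2 = 45.77 L/h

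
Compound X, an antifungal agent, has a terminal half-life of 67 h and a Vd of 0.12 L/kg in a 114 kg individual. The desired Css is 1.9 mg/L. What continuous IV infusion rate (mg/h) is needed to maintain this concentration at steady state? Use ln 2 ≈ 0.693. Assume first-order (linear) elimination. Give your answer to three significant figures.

0.269 mg/h

Total Vd = 0.12 × 114 = 13.68 L
CL = 0.693 × Vd / t½ = 0.693 × 13.68 / 67 = 0.1415 L/h
Infusion rate = CL × Css = 0.1415 × 1.9 = 0.2689 mg/h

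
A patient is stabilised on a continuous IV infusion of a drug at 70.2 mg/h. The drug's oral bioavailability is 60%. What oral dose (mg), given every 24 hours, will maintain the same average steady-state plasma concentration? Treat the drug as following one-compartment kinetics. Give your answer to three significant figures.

To maintain the same Css, the systemic dosing rate must be unchanged: F·D/τ = infusion rate.
D = rate × τ / F = 70.2 × 24 / 0.6 = 2808 mg

2810 mg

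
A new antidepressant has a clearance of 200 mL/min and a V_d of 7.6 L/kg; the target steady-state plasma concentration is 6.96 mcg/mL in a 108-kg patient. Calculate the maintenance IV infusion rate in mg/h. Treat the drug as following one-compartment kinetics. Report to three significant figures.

Convert clearance: 200 mL/min × 60 min/h ÷ 1000 mL/L = 12.00 L/h
R₀ = 12.00 × 6.96 = 83.52 mg/h

83.5 mg/h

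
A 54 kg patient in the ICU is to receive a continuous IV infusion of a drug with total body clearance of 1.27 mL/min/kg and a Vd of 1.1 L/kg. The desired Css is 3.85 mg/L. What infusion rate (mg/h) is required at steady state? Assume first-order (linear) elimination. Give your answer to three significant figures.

CL = 1.27 mL/min/kg × 54 kg = 68.58 mL/min = 68.58 × 60/1000 = 4.115 L/h
Vd does not affect the maintenance rate; only clearance governs steady-state input.
Rate = CL × Css = 4.115 × 3.85 = 15.84 mg/h

15.8 mg/h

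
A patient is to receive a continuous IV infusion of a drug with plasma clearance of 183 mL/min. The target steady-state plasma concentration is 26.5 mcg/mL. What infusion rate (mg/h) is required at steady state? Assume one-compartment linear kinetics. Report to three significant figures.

291 mg/h

Convert clearance: 183 mL/min × 60 min/h ÷ 1000 mL/L = 10.98 L/h
Infusion rate = CL · Css = 10.98 L/h × 26.5 mg/L = 291.0 mg/h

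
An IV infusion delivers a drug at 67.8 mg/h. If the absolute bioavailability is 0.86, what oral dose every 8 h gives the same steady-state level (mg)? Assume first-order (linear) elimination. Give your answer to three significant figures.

To maintain the same Css, the systemic dosing rate must be unchanged: F·D/τ = infusion rate.
D = rate × τ / F = 67.8 × 8 / 0.86 = 630.7 mg

631 mg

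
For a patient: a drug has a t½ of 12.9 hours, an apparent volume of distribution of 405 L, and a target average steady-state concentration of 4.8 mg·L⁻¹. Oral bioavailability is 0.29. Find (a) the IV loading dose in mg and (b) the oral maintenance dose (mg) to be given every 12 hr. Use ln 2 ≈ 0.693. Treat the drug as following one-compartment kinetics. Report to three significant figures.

LD = Vd × C = 405.0 × 4.8 = 1944 mg
CL = 0.693 × Vd / t½ = 0.693 × 405.0 / 12.9 = 21.76 L/h
D = CL × Css × τ / F = 21.76 × 4.8 × 12 / 0.29 = 4322 mg

(a) 1940 mg; (b) 4320 mg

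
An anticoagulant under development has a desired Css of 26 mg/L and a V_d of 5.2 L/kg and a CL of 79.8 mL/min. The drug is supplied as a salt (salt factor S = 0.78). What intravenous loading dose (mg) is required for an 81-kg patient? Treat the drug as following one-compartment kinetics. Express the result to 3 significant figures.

14000 mg

Vd = 5.2 L/kg × 81 kg = 421.2 L
LD = Vd × C / S = 421.2 × 26.00 / 0.78 = 14040 mg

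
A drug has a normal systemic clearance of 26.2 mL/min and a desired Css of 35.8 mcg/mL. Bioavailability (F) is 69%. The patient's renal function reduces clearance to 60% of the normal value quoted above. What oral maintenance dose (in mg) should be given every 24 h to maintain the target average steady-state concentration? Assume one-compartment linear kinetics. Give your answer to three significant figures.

1170 mg

CL = 26.2 mL/min × 60/1000 = 1.572 L/h
Patient clearance = 0.6 × 1.572 = 0.9432 L/h
D = CL × Css × τ / F = 0.9432 × 35.8 × 24 / 0.69 = 1174 mg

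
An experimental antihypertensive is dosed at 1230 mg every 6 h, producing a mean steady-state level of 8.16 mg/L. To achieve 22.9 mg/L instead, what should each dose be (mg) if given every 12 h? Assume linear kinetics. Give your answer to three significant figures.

6900 mg

For first-order elimination, Css ∝ F·D/(CL·τ); F and CL are unchanged, so Css ∝ D/τ.
D₂ = D₁ × (Css,target / Css,current) × (τ₂/τ₁) = 1230 × (22.9/8.16) × (12/6) = 6904 mg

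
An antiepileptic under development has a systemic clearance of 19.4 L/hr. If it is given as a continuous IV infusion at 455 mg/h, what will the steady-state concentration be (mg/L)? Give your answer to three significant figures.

Css = rate / CL = 455 / 19.40 = 23.45 mg/L

23.5 mg/L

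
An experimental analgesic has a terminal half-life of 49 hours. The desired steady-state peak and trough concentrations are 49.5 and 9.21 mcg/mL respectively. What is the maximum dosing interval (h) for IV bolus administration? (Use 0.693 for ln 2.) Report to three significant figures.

k = 0.693 / t½ = 0.693 / 49 = 0.01414 h⁻¹
Between IV bolus doses, concentration decays as C = C₀·e^(−kτ), so C_peak/C_trough = e^(kτ).
τ_max = ln(C_peak/C_trough) / k = ln(49.5/9.21) / 0.01414 = 1.682 / 0.01414 = 119.0 h

119 h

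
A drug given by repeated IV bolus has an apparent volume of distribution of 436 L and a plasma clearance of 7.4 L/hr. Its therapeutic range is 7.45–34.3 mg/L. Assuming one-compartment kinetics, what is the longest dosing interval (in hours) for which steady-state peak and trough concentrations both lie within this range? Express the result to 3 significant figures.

k = CL / Vd = 7.400 / 436.0 = 0.01697 h⁻¹
Between IV bolus doses, concentration decays as C = C₀·e^(−kτ), so C_peak/C_trough = e^(kτ).
τ_max = ln(C_peak/C_trough) / k = ln(34.3/7.45) / 0.01697 = 1.527 / 0.01697 = 89.98 h

90.0 h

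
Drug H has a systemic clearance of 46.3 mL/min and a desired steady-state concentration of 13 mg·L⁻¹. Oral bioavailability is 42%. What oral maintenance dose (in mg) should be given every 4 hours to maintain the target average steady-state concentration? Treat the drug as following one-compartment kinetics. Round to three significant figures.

344 mg

CL = 46.3 mL/min = 46.3 × 0.06 = 2.778 L/h
D = CL × Css × τ / F = 2.778 × 13 × 4 / 0.42 = 343.9 mg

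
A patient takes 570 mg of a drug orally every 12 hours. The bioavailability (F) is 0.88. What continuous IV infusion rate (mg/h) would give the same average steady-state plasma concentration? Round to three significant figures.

Equivalent systemic input: infusion rate = F·D/τ.
Rate = 0.88 × 570 / 12 = 41.80 mg/h

41.8 mg/h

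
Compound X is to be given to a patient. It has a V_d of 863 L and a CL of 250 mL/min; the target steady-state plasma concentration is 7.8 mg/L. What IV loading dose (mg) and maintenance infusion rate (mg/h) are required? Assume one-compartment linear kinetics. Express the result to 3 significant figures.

Loading: fill Vd to C_target → 863.0 L × 7.8 mg/L = 6731 mg
CL = 250 mL/min × 60/1000 = 15.00 L/h
Infusion rate = 15.00 L/h × 7.8 mg/L = 117.0 mg/h

(a) 6730 mg; (b) 117 mg/h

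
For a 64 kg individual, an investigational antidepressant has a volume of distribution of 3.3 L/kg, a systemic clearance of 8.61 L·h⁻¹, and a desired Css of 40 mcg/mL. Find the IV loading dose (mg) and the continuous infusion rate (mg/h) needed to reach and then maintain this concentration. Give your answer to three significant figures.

Total Vd = 3.3 × 64 = 211.2 L
LD = Vd · C_target = 211.2 × 40 = 8448 mg
Maintenance infusion rate = CL × Css = 8.610 × 40 = 344.4 mg/h

(a) 8450 mg; (b) 344 mg/h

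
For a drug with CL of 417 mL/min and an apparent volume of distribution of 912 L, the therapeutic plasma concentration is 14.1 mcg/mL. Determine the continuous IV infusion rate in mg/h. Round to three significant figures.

Convert clearance: 417 mL/min × 60 min/h ÷ 1000 mL/L = 25.02 L/h
Vd does not affect the maintenance rate; only clearance governs steady-state input.
Rate = CL × Css = 25.02 × 14.1 = 352.8 mg/h

353 mg/h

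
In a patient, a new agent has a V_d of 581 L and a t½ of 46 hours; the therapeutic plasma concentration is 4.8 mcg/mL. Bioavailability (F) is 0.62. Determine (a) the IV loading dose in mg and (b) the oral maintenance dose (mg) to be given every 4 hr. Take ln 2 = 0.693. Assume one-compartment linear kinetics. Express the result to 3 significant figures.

(a) 2790 mg; (b) 271 mg

LD = Vd × C = 581.0 × 4.8 = 2789 mg
CL = 0.693 × Vd / t½ = 0.693 × 581.0 / 46 = 8.753 L/h
D = CL × Css × τ / F = 8.753 × 4.8 × 4 / 0.62 = 271.1 mg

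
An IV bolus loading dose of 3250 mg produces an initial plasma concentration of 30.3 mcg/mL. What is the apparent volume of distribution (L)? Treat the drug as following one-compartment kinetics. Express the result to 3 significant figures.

107 L

Immediately after an IV bolus, C₀ = Dose / Vd, so Vd = Dose / C₀.
Vd = 3250 / 30.3 = 107.3 L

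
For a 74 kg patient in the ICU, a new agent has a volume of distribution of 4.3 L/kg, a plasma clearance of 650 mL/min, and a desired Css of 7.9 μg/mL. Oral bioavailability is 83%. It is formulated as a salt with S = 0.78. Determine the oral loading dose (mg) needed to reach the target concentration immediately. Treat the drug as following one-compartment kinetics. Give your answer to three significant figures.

Total Vd = 4.3 × 74 = 318.2 L
Loading dose depends on Vd (not clearance): it fills the distribution volume.
LD = Vd × C / F / S = 318.2 × 7.900 / 0.83 / 0.78 = 3883 mg

3880 mg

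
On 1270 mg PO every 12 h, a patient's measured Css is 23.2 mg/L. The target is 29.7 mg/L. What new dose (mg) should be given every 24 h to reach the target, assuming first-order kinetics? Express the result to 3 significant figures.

3250 mg

With linear kinetics, Css is proportional to dose rate (D/τ) at fixed clearance.
D₂ = D₁ × (Css,target / Css,current) × (τ₂/τ₁) = 1270 × (29.7/23.2) × (24/12) = 3252 mg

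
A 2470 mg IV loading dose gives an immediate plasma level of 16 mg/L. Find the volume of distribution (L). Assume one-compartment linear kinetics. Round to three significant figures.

154 L

Immediately after an IV bolus, C₀ = Dose / Vd, so Vd = Dose / C₀.
Vd = 2470 / 16 = 154.4 L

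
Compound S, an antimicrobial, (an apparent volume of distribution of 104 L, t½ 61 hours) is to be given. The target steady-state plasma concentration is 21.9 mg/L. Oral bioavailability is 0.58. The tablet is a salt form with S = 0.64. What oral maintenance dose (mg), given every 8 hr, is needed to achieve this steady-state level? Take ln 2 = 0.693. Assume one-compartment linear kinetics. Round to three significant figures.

558 mg

CL = ln 2 · Vd / t½ = 0.693 × 104.0 / 61 = 1.182 L/h
D = CL × Css × τ / F / S = 1.182 × 21.9 × 8 / 0.58 / 0.64 = 557.9 mg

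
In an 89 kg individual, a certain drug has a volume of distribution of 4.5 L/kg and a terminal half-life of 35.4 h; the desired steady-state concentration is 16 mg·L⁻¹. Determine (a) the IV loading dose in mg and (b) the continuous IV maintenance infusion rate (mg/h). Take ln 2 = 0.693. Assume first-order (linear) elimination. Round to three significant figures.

(a) 6410 mg; (b) 125 mg/h

Vd = 4.5 L/kg × 89 kg = 400.5 L
LD = Vd × C = 400.5 × 16 = 6408 mg
CL = 0.693 × Vd / t½ = 0.693 × 400.5 / 35.4 = 7.840 L/h
Infusion rate = CL × Css = 7.840 × 16 = 125.4 mg/h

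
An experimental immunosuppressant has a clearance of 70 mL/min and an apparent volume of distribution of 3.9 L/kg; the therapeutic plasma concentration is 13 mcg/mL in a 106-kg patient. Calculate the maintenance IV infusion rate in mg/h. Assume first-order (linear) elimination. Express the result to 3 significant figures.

54.6 mg/h

Convert clearance: 70 mL/min × 60 min/h ÷ 1000 mL/L = 4.200 L/h
At steady state, infusion rate equals elimination rate: rate in = CL × Css.
Infusion rate = CL · Css = 4.200 L/h × 13 mg/L = 54.60 mg/h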